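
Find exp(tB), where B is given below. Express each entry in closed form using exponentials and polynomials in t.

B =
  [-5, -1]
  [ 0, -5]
e^{tB} =
  [exp(-5*t), -t*exp(-5*t)]
  [0, exp(-5*t)]

Strategy: write B = P · J · P⁻¹ where J is a Jordan canonical form, so e^{tB} = P · e^{tJ} · P⁻¹, and e^{tJ} can be computed block-by-block.

B has Jordan form
J =
  [-5,  1]
  [ 0, -5]
(up to reordering of blocks).

Per-block formulas:
  For a 2×2 Jordan block J_2(-5): exp(t · J_2(-5)) = e^(-5t)·(I + t·N), where N is the 2×2 nilpotent shift.

After assembling e^{tJ} and conjugating by P, we get:

e^{tB} =
  [exp(-5*t), -t*exp(-5*t)]
  [0, exp(-5*t)]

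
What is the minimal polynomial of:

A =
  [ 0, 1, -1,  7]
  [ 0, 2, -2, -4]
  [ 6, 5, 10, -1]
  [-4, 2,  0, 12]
x^3 - 18*x^2 + 108*x - 216

The characteristic polynomial is χ_A(x) = (x - 6)^4, so the eigenvalues are known. The minimal polynomial is
  m_A(x) = Π_λ (x − λ)^{k_λ}
where k_λ is the size of the *largest* Jordan block for λ (equivalently, the smallest k with (A − λI)^k v = 0 for every generalised eigenvector v of λ).

  λ = 6: largest Jordan block has size 3, contributing (x − 6)^3

So m_A(x) = (x - 6)^3 = x^3 - 18*x^2 + 108*x - 216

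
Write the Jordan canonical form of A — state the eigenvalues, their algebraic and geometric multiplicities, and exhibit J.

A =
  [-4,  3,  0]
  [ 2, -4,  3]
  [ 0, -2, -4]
J_3(-4)

The characteristic polynomial is
  det(x·I − A) = x^3 + 12*x^2 + 48*x + 64 = (x + 4)^3

Eigenvalues and multiplicities (the geometric multiplicity of λ is n − rank(A − λI), which equals the number of Jordan blocks for λ):
  λ = -4: algebraic multiplicity = 3, geometric multiplicity = 1

Determining the block sizes for each eigenvalue:
  λ = -4: one block (gm = 1), so the single block has size am = 3 → block sizes [3]

Assembling the blocks gives a Jordan form
J =
  [-4,  1,  0]
  [ 0, -4,  1]
  [ 0,  0, -4]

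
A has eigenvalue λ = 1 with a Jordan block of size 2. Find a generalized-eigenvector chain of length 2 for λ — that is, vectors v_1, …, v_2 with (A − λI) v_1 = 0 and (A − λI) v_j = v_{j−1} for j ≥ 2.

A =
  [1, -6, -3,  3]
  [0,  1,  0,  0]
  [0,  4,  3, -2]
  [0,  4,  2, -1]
A Jordan chain for λ = 1 of length 2:
v_1 = (-6, 0, 4, 4)ᵀ
v_2 = (0, 1, 0, 0)ᵀ

Let N = A − (1)·I. We want v_2 with N^2 v_2 = 0 but N^1 v_2 ≠ 0; then v_{j-1} := N · v_j for j = 2, …, 2.

Pick v_2 = (0, 1, 0, 0)ᵀ.
Then v_1 = N · v_2 = (-6, 0, 4, 4)ᵀ.

Sanity check: (A − (1)·I) v_1 = (0, 0, 0, 0)ᵀ = 0. ✓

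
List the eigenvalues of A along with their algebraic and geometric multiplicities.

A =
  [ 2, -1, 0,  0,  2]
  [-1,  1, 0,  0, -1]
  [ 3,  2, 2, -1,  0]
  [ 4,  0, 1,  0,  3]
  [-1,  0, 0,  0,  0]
λ = 1: alg = 5, geom = 2

Step 1 — factor the characteristic polynomial to read off the algebraic multiplicities:
  χ_A(x) = (x - 1)^5

Step 2 — compute geometric multiplicities via the rank-nullity identity g(λ) = n − rank(A − λI):
  rank(A − (1)·I) = 3, so dim ker(A − (1)·I) = n − 3 = 2

Summary:
  λ = 1: algebraic multiplicity = 5, geometric multiplicity = 2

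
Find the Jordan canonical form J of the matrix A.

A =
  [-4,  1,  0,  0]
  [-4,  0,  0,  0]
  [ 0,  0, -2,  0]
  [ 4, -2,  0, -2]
J_2(-2) ⊕ J_1(-2) ⊕ J_1(-2)

The characteristic polynomial is
  det(x·I − A) = x^4 + 8*x^3 + 24*x^2 + 32*x + 16 = (x + 2)^4

Eigenvalues and multiplicities (the geometric multiplicity of λ is n − rank(A − λI), which equals the number of Jordan blocks for λ):
  λ = -2: algebraic multiplicity = 4, geometric multiplicity = 3

Determining the block sizes for each eigenvalue:
  λ = -2: 3 blocks summing to 4 forces exactly one block of size 2 and the rest size 1 → block sizes [2, 1, 1]

Assembling the blocks gives a Jordan form
J =
  [-2,  1,  0,  0]
  [ 0, -2,  0,  0]
  [ 0,  0, -2,  0]
  [ 0,  0,  0, -2]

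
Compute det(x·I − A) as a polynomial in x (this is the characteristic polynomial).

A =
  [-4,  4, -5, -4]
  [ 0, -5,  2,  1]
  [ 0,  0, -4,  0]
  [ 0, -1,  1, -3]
x^4 + 16*x^3 + 96*x^2 + 256*x + 256

Expanding det(x·I − A) (e.g. by cofactor expansion or by noting that A is similar to its Jordan form J, which has the same characteristic polynomial as A) gives
  χ_A(x) = x^4 + 16*x^3 + 96*x^2 + 256*x + 256
which factors as (x + 4)^4. The eigenvalues (with algebraic multiplicities) are λ = -4 with multiplicity 4.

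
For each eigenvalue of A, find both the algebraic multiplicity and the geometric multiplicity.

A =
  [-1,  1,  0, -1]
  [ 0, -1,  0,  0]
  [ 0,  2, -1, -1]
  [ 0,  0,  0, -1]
λ = -1: alg = 4, geom = 2

Step 1 — factor the characteristic polynomial to read off the algebraic multiplicities:
  χ_A(x) = (x + 1)^4

Step 2 — compute geometric multiplicities via the rank-nullity identity g(λ) = n − rank(A − λI):
  rank(A − (-1)·I) = 2, so dim ker(A − (-1)·I) = n − 2 = 2

Summary:
  λ = -1: algebraic multiplicity = 4, geometric multiplicity = 2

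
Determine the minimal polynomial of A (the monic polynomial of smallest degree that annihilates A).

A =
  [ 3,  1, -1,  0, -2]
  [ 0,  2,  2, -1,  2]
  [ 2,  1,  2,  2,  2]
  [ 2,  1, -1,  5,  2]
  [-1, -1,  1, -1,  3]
x^3 - 9*x^2 + 27*x - 27

The characteristic polynomial is χ_A(x) = (x - 3)^5, so the eigenvalues are known. The minimal polynomial is
  m_A(x) = Π_λ (x − λ)^{k_λ}
where k_λ is the size of the *largest* Jordan block for λ (equivalently, the smallest k with (A − λI)^k v = 0 for every generalised eigenvector v of λ).

  λ = 3: largest Jordan block has size 3, contributing (x − 3)^3

So m_A(x) = (x - 3)^3 = x^3 - 9*x^2 + 27*x - 27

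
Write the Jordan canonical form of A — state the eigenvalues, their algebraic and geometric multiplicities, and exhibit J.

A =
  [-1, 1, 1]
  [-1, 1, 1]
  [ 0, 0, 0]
J_2(0) ⊕ J_1(0)

The characteristic polynomial is
  det(x·I − A) = x^3

Eigenvalues and multiplicities (the geometric multiplicity of λ is n − rank(A − λI), which equals the number of Jordan blocks for λ):
  λ = 0: algebraic multiplicity = 3, geometric multiplicity = 2

Determining the block sizes for each eigenvalue:
  λ = 0: 2 blocks summing to 3 forces exactly one block of size 2 and the rest size 1 → block sizes [2, 1]

Assembling the blocks gives a Jordan form
J =
  [0, 1, 0]
  [0, 0, 0]
  [0, 0, 0]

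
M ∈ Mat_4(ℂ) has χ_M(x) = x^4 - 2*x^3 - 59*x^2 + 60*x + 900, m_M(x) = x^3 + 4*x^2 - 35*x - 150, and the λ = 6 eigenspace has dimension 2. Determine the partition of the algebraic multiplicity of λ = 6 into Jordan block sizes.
Block sizes for λ = 6: [1, 1]

Step 1 — from the characteristic polynomial, algebraic multiplicity of λ = 6 is 2. From dim ker(M − (6)·I) = 2, there are exactly 2 Jordan blocks for λ = 6.
Step 2 — from the minimal polynomial, the factor (x − 6) tells us the largest block for λ = 6 has size 1.
Step 3 — with total size 2, 2 blocks, and largest block 1, the block sizes (in nonincreasing order) are [1, 1].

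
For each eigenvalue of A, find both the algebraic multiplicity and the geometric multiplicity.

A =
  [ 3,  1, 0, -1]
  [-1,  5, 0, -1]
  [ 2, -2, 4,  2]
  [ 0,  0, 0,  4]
λ = 4: alg = 4, geom = 3

Step 1 — factor the characteristic polynomial to read off the algebraic multiplicities:
  χ_A(x) = (x - 4)^4

Step 2 — compute geometric multiplicities via the rank-nullity identity g(λ) = n − rank(A − λI):
  rank(A − (4)·I) = 1, so dim ker(A − (4)·I) = n − 1 = 3

Summary:
  λ = 4: algebraic multiplicity = 4, geometric multiplicity = 3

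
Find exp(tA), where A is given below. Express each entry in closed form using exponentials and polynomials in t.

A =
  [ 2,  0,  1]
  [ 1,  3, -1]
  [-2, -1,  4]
e^{tA} =
  [-t^2*exp(3*t)/2 - t*exp(3*t) + exp(3*t), -t^2*exp(3*t)/2, t*exp(3*t)]
  [t^2*exp(3*t)/2 + t*exp(3*t), t^2*exp(3*t)/2 + exp(3*t), -t*exp(3*t)]
  [-t^2*exp(3*t)/2 - 2*t*exp(3*t), -t^2*exp(3*t)/2 - t*exp(3*t), t*exp(3*t) + exp(3*t)]

Strategy: write A = P · J · P⁻¹ where J is a Jordan canonical form, so e^{tA} = P · e^{tJ} · P⁻¹, and e^{tJ} can be computed block-by-block.

A has Jordan form
J =
  [3, 1, 0]
  [0, 3, 1]
  [0, 0, 3]
(up to reordering of blocks).

Per-block formulas:
  For a 3×3 Jordan block J_3(3): exp(t · J_3(3)) = e^(3t)·(I + t·N + (t^2/2)·N^2), where N is the 3×3 nilpotent shift.

After assembling e^{tJ} and conjugating by P, we get:

e^{tA} =
  [-t^2*exp(3*t)/2 - t*exp(3*t) + exp(3*t), -t^2*exp(3*t)/2, t*exp(3*t)]
  [t^2*exp(3*t)/2 + t*exp(3*t), t^2*exp(3*t)/2 + exp(3*t), -t*exp(3*t)]
  [-t^2*exp(3*t)/2 - 2*t*exp(3*t), -t^2*exp(3*t)/2 - t*exp(3*t), t*exp(3*t) + exp(3*t)]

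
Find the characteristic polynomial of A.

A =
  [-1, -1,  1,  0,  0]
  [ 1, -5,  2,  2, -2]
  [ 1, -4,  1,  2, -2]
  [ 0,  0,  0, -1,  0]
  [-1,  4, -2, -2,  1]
x^5 + 5*x^4 + 10*x^3 + 10*x^2 + 5*x + 1

Expanding det(x·I − A) (e.g. by cofactor expansion or by noting that A is similar to its Jordan form J, which has the same characteristic polynomial as A) gives
  χ_A(x) = x^5 + 5*x^4 + 10*x^3 + 10*x^2 + 5*x + 1
which factors as (x + 1)^5. The eigenvalues (with algebraic multiplicities) are λ = -1 with multiplicity 5.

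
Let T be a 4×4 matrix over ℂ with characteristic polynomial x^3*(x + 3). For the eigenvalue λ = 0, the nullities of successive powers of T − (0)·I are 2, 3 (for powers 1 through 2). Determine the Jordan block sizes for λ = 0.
Block sizes for λ = 0: [2, 1]

From the dimensions of kernels of powers, the number of Jordan blocks of size at least j is d_j − d_{j−1} where d_j = dim ker(N^j) (with d_0 = 0). Computing the differences gives [2, 1].
The number of blocks of size exactly k is (#blocks of size ≥ k) − (#blocks of size ≥ k + 1), so the partition is: 1 block(s) of size 1, 1 block(s) of size 2.
In nonincreasing order the block sizes are [2, 1].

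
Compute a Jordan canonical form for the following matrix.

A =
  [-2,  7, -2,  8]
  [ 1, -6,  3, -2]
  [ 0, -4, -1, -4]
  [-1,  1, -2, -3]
J_3(-3) ⊕ J_1(-3)

The characteristic polynomial is
  det(x·I − A) = x^4 + 12*x^3 + 54*x^2 + 108*x + 81 = (x + 3)^4

Eigenvalues and multiplicities (the geometric multiplicity of λ is n − rank(A − λI), which equals the number of Jordan blocks for λ):
  λ = -3: algebraic multiplicity = 4, geometric multiplicity = 2

Determining the block sizes for each eigenvalue:
  λ = -3: with am = 4 and gm = 2, the partition is not yet determined (e.g. several partitions of 4 into 2 parts exist). Let N = A − (-3)·I. Computing rank(N^1) = 2, rank(N^2) = 1, rank(N^3) = 0; the number of blocks of size ≥ j is rank(N^{j−1}) − rank(N^j), giving [2, 1, 1]. So we have 1 block(s) of size 3, 1 block(s) of size 1 → block sizes [3, 1]

Assembling the blocks gives a Jordan form
J =
  [-3,  1,  0,  0]
  [ 0, -3,  1,  0]
  [ 0,  0, -3,  0]
  [ 0,  0,  0, -3]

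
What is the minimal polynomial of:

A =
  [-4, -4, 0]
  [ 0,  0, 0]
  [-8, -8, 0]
x^2 + 4*x

The characteristic polynomial is χ_A(x) = x^2*(x + 4), so the eigenvalues are known. The minimal polynomial is
  m_A(x) = Π_λ (x − λ)^{k_λ}
where k_λ is the size of the *largest* Jordan block for λ (equivalently, the smallest k with (A − λI)^k v = 0 for every generalised eigenvector v of λ).

  λ = -4: largest Jordan block has size 1, contributing (x + 4)
  λ = 0: largest Jordan block has size 1, contributing (x − 0)

So m_A(x) = x*(x + 4) = x^2 + 4*x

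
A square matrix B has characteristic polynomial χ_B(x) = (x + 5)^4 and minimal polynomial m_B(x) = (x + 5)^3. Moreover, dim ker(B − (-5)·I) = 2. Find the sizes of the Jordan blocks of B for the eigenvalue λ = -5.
Block sizes for λ = -5: [3, 1]

Step 1 — from the characteristic polynomial, algebraic multiplicity of λ = -5 is 4. From dim ker(B − (-5)·I) = 2, there are exactly 2 Jordan blocks for λ = -5.
Step 2 — from the minimal polynomial, the factor (x + 5)^3 tells us the largest block for λ = -5 has size 3.
Step 3 — with total size 4, 2 blocks, and largest block 3, the block sizes (in nonincreasing order) are [3, 1].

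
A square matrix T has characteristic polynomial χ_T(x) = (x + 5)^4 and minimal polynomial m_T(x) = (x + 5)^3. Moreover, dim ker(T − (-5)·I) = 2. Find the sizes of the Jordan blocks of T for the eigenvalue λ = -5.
Block sizes for λ = -5: [3, 1]

Step 1 — from the characteristic polynomial, algebraic multiplicity of λ = -5 is 4. From dim ker(T − (-5)·I) = 2, there are exactly 2 Jordan blocks for λ = -5.
Step 2 — from the minimal polynomial, the factor (x + 5)^3 tells us the largest block for λ = -5 has size 3.
Step 3 — with total size 4, 2 blocks, and largest block 3, the block sizes (in nonincreasing order) are [3, 1].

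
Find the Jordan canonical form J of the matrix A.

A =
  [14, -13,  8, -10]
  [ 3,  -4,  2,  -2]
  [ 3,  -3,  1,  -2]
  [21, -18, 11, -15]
J_2(-1) ⊕ J_2(-1)

The characteristic polynomial is
  det(x·I − A) = x^4 + 4*x^3 + 6*x^2 + 4*x + 1 = (x + 1)^4

Eigenvalues and multiplicities (the geometric multiplicity of λ is n − rank(A − λI), which equals the number of Jordan blocks for λ):
  λ = -1: algebraic multiplicity = 4, geometric multiplicity = 2

Determining the block sizes for each eigenvalue:
  λ = -1: with am = 4 and gm = 2, the partition is not yet determined (e.g. several partitions of 4 into 2 parts exist). Let N = A − (-1)·I. Computing rank(N^1) = 2, rank(N^2) = 0; the number of blocks of size ≥ j is rank(N^{j−1}) − rank(N^j), giving [2, 2]. So we have 2 block(s) of size 2 → block sizes [2, 2]

Assembling the blocks gives a Jordan form
J =
  [-1,  1,  0,  0]
  [ 0, -1,  0,  0]
  [ 0,  0, -1,  1]
  [ 0,  0,  0, -1]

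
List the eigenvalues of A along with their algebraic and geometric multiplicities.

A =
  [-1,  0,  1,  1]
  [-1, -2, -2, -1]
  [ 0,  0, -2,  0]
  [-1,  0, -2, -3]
λ = -2: alg = 4, geom = 2

Step 1 — factor the characteristic polynomial to read off the algebraic multiplicities:
  χ_A(x) = (x + 2)^4

Step 2 — compute geometric multiplicities via the rank-nullity identity g(λ) = n − rank(A − λI):
  rank(A − (-2)·I) = 2, so dim ker(A − (-2)·I) = n − 2 = 2

Summary:
  λ = -2: algebraic multiplicity = 4, geometric multiplicity = 2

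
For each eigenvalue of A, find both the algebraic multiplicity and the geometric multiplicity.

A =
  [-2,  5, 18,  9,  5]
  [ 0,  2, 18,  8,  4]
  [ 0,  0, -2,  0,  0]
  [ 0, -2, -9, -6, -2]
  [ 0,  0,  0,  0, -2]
λ = -2: alg = 5, geom = 3

Step 1 — factor the characteristic polynomial to read off the algebraic multiplicities:
  χ_A(x) = (x + 2)^5

Step 2 — compute geometric multiplicities via the rank-nullity identity g(λ) = n − rank(A − λI):
  rank(A − (-2)·I) = 2, so dim ker(A − (-2)·I) = n − 2 = 3

Summary:
  λ = -2: algebraic multiplicity = 5, geometric multiplicity = 3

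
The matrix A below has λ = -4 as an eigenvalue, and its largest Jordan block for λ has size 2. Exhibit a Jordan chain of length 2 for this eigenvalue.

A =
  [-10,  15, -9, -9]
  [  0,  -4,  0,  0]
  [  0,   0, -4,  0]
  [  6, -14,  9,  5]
A Jordan chain for λ = -4 of length 2:
v_1 = (3, 0, 0, -2)ᵀ
v_2 = (2, 1, 0, 0)ᵀ

Let N = A − (-4)·I. We want v_2 with N^2 v_2 = 0 but N^1 v_2 ≠ 0; then v_{j-1} := N · v_j for j = 2, …, 2.

Pick v_2 = (2, 1, 0, 0)ᵀ.
Then v_1 = N · v_2 = (3, 0, 0, -2)ᵀ.

Sanity check: (A − (-4)·I) v_1 = (0, 0, 0, 0)ᵀ = 0. ✓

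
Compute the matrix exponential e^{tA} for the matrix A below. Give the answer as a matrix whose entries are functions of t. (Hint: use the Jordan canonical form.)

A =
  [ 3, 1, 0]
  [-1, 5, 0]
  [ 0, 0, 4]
e^{tA} =
  [-t*exp(4*t) + exp(4*t), t*exp(4*t), 0]
  [-t*exp(4*t), t*exp(4*t) + exp(4*t), 0]
  [0, 0, exp(4*t)]

Strategy: write A = P · J · P⁻¹ where J is a Jordan canonical form, so e^{tA} = P · e^{tJ} · P⁻¹, and e^{tJ} can be computed block-by-block.

A has Jordan form
J =
  [4, 1, 0]
  [0, 4, 0]
  [0, 0, 4]
(up to reordering of blocks).

Per-block formulas:
  For a 1×1 block at λ = 4: exp(t · [4]) = [e^(4t)].
  For a 2×2 Jordan block J_2(4): exp(t · J_2(4)) = e^(4t)·(I + t·N), where N is the 2×2 nilpotent shift.

After assembling e^{tJ} and conjugating by P, we get:

e^{tA} =
  [-t*exp(4*t) + exp(4*t), t*exp(4*t), 0]
  [-t*exp(4*t), t*exp(4*t) + exp(4*t), 0]
  [0, 0, exp(4*t)]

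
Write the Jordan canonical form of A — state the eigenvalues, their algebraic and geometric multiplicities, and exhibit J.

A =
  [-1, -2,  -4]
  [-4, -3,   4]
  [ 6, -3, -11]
J_2(-5) ⊕ J_1(-5)

The characteristic polynomial is
  det(x·I − A) = x^3 + 15*x^2 + 75*x + 125 = (x + 5)^3

Eigenvalues and multiplicities (the geometric multiplicity of λ is n − rank(A − λI), which equals the number of Jordan blocks for λ):
  λ = -5: algebraic multiplicity = 3, geometric multiplicity = 2

Determining the block sizes for each eigenvalue:
  λ = -5: 2 blocks summing to 3 forces exactly one block of size 2 and the rest size 1 → block sizes [2, 1]

Assembling the blocks gives a Jordan form
J =
  [-5,  1,  0]
  [ 0, -5,  0]
  [ 0,  0, -5]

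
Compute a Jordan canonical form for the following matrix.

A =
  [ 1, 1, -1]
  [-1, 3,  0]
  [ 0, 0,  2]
J_3(2)

The characteristic polynomial is
  det(x·I − A) = x^3 - 6*x^2 + 12*x - 8 = (x - 2)^3

Eigenvalues and multiplicities (the geometric multiplicity of λ is n − rank(A − λI), which equals the number of Jordan blocks for λ):
  λ = 2: algebraic multiplicity = 3, geometric multiplicity = 1

Determining the block sizes for each eigenvalue:
  λ = 2: one block (gm = 1), so the single block has size am = 3 → block sizes [3]

Assembling the blocks gives a Jordan form
J =
  [2, 1, 0]
  [0, 2, 1]
  [0, 0, 2]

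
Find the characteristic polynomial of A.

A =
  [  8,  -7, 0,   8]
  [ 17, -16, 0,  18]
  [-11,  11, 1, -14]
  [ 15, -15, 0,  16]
x^4 - 9*x^3 + 21*x^2 - 19*x + 6

Expanding det(x·I − A) (e.g. by cofactor expansion or by noting that A is similar to its Jordan form J, which has the same characteristic polynomial as A) gives
  χ_A(x) = x^4 - 9*x^3 + 21*x^2 - 19*x + 6
which factors as (x - 6)*(x - 1)^3. The eigenvalues (with algebraic multiplicities) are λ = 1 with multiplicity 3, λ = 6 with multiplicity 1.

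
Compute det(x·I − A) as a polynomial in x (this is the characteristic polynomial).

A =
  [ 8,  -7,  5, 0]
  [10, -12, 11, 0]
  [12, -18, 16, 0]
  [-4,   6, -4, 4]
x^4 - 16*x^3 + 96*x^2 - 256*x + 256

Expanding det(x·I − A) (e.g. by cofactor expansion or by noting that A is similar to its Jordan form J, which has the same characteristic polynomial as A) gives
  χ_A(x) = x^4 - 16*x^3 + 96*x^2 - 256*x + 256
which factors as (x - 4)^4. The eigenvalues (with algebraic multiplicities) are λ = 4 with multiplicity 4.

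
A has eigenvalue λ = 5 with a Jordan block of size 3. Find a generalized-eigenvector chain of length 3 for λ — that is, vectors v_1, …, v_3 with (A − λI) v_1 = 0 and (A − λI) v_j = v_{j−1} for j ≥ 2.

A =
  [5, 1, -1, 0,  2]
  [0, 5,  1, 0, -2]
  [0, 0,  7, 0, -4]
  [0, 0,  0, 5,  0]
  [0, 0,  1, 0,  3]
A Jordan chain for λ = 5 of length 3:
v_1 = (1, 0, 0, 0, 0)ᵀ
v_2 = (-1, 1, 2, 0, 1)ᵀ
v_3 = (0, 0, 1, 0, 0)ᵀ

Let N = A − (5)·I. We want v_3 with N^3 v_3 = 0 but N^2 v_3 ≠ 0; then v_{j-1} := N · v_j for j = 3, …, 2.

Pick v_3 = (0, 0, 1, 0, 0)ᵀ.
Then v_2 = N · v_3 = (-1, 1, 2, 0, 1)ᵀ.
Then v_1 = N · v_2 = (1, 0, 0, 0, 0)ᵀ.

Sanity check: (A − (5)·I) v_1 = (0, 0, 0, 0, 0)ᵀ = 0. ✓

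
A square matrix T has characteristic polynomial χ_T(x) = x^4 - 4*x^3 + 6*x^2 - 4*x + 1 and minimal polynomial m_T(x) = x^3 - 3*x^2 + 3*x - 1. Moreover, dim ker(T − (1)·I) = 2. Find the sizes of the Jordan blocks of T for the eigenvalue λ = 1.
Block sizes for λ = 1: [3, 1]

Step 1 — from the characteristic polynomial, algebraic multiplicity of λ = 1 is 4. From dim ker(T − (1)·I) = 2, there are exactly 2 Jordan blocks for λ = 1.
Step 2 — from the minimal polynomial, the factor (x − 1)^3 tells us the largest block for λ = 1 has size 3.
Step 3 — with total size 4, 2 blocks, and largest block 3, the block sizes (in nonincreasing order) are [3, 1].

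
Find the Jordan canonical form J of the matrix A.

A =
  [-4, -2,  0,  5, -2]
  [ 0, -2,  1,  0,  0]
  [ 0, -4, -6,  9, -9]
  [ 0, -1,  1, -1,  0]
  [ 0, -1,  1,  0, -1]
J_3(-4) ⊕ J_1(-1) ⊕ J_1(-1)

The characteristic polynomial is
  det(x·I − A) = x^5 + 14*x^4 + 73*x^3 + 172*x^2 + 176*x + 64 = (x + 1)^2*(x + 4)^3

Eigenvalues and multiplicities (the geometric multiplicity of λ is n − rank(A − λI), which equals the number of Jordan blocks for λ):
  λ = -4: algebraic multiplicity = 3, geometric multiplicity = 1
  λ = -1: algebraic multiplicity = 2, geometric multiplicity = 2

Determining the block sizes for each eigenvalue:
  λ = -4: one block (gm = 1), so the single block has size am = 3 → block sizes [3]
  λ = -1: gm = am = 2, so every block has size 1 → block sizes [1, 1]

Assembling the blocks gives a Jordan form
J =
  [-4,  1,  0,  0,  0]
  [ 0, -4,  1,  0,  0]
  [ 0,  0, -4,  0,  0]
  [ 0,  0,  0, -1,  0]
  [ 0,  0,  0,  0, -1]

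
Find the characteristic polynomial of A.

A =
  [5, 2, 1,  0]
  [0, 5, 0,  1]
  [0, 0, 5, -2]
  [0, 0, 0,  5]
x^4 - 20*x^3 + 150*x^2 - 500*x + 625

Expanding det(x·I − A) (e.g. by cofactor expansion or by noting that A is similar to its Jordan form J, which has the same characteristic polynomial as A) gives
  χ_A(x) = x^4 - 20*x^3 + 150*x^2 - 500*x + 625
which factors as (x - 5)^4. The eigenvalues (with algebraic multiplicities) are λ = 5 with multiplicity 4.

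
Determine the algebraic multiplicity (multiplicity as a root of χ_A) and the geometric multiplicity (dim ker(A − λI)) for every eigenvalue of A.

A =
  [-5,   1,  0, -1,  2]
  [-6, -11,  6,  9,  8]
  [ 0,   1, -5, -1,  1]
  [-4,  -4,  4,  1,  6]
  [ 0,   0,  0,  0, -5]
λ = -5: alg = 5, geom = 2

Step 1 — factor the characteristic polynomial to read off the algebraic multiplicities:
  χ_A(x) = (x + 5)^5

Step 2 — compute geometric multiplicities via the rank-nullity identity g(λ) = n − rank(A − λI):
  rank(A − (-5)·I) = 3, so dim ker(A − (-5)·I) = n − 3 = 2

Summary:
  λ = -5: algebraic multiplicity = 5, geometric multiplicity = 2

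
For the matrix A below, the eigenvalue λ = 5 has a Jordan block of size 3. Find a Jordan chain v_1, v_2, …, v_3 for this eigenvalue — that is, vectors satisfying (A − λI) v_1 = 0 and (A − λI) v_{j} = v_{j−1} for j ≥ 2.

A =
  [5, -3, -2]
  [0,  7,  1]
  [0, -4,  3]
A Jordan chain for λ = 5 of length 3:
v_1 = (2, 0, 0)ᵀ
v_2 = (-3, 2, -4)ᵀ
v_3 = (0, 1, 0)ᵀ

Let N = A − (5)·I. We want v_3 with N^3 v_3 = 0 but N^2 v_3 ≠ 0; then v_{j-1} := N · v_j for j = 3, …, 2.

Pick v_3 = (0, 1, 0)ᵀ.
Then v_2 = N · v_3 = (-3, 2, -4)ᵀ.
Then v_1 = N · v_2 = (2, 0, 0)ᵀ.

Sanity check: (A − (5)·I) v_1 = (0, 0, 0)ᵀ = 0. ✓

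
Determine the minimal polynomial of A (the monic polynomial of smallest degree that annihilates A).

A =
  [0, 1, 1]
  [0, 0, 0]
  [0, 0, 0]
x^2

The characteristic polynomial is χ_A(x) = x^3, so the eigenvalues are known. The minimal polynomial is
  m_A(x) = Π_λ (x − λ)^{k_λ}
where k_λ is the size of the *largest* Jordan block for λ (equivalently, the smallest k with (A − λI)^k v = 0 for every generalised eigenvector v of λ).

  λ = 0: largest Jordan block has size 2, contributing (x − 0)^2

So m_A(x) = x^2 = x^2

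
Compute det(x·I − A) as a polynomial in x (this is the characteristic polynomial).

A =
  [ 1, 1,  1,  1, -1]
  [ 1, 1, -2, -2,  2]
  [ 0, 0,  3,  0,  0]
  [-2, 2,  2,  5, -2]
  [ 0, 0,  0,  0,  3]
x^5 - 13*x^4 + 67*x^3 - 171*x^2 + 216*x - 108

Expanding det(x·I − A) (e.g. by cofactor expansion or by noting that A is similar to its Jordan form J, which has the same characteristic polynomial as A) gives
  χ_A(x) = x^5 - 13*x^4 + 67*x^3 - 171*x^2 + 216*x - 108
which factors as (x - 3)^3*(x - 2)^2. The eigenvalues (with algebraic multiplicities) are λ = 2 with multiplicity 2, λ = 3 with multiplicity 3.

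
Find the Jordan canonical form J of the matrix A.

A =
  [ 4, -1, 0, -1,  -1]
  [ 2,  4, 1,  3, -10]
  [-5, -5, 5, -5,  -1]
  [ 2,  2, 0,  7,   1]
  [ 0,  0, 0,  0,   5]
J_3(5) ⊕ J_2(5)

The characteristic polynomial is
  det(x·I − A) = x^5 - 25*x^4 + 250*x^3 - 1250*x^2 + 3125*x - 3125 = (x - 5)^5

Eigenvalues and multiplicities (the geometric multiplicity of λ is n − rank(A − λI), which equals the number of Jordan blocks for λ):
  λ = 5: algebraic multiplicity = 5, geometric multiplicity = 2

Determining the block sizes for each eigenvalue:
  λ = 5: with am = 5 and gm = 2, the partition is not yet determined (e.g. several partitions of 5 into 2 parts exist). Let N = A − (5)·I. Computing rank(N^1) = 3, rank(N^2) = 1, rank(N^3) = 0; the number of blocks of size ≥ j is rank(N^{j−1}) − rank(N^j), giving [2, 2, 1]. So we have 1 block(s) of size 3, 1 block(s) of size 2 → block sizes [3, 2]

Assembling the blocks gives a Jordan form
J =
  [5, 1, 0, 0, 0]
  [0, 5, 1, 0, 0]
  [0, 0, 5, 0, 0]
  [0, 0, 0, 5, 1]
  [0, 0, 0, 0, 5]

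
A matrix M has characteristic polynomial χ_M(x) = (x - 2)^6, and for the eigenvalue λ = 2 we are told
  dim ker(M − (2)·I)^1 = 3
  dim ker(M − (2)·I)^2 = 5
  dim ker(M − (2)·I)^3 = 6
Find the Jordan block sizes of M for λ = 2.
Block sizes for λ = 2: [3, 2, 1]

From the dimensions of kernels of powers, the number of Jordan blocks of size at least j is d_j − d_{j−1} where d_j = dim ker(N^j) (with d_0 = 0). Computing the differences gives [3, 2, 1].
The number of blocks of size exactly k is (#blocks of size ≥ k) − (#blocks of size ≥ k + 1), so the partition is: 1 block(s) of size 1, 1 block(s) of size 2, 1 block(s) of size 3.
In nonincreasing order the block sizes are [3, 2, 1].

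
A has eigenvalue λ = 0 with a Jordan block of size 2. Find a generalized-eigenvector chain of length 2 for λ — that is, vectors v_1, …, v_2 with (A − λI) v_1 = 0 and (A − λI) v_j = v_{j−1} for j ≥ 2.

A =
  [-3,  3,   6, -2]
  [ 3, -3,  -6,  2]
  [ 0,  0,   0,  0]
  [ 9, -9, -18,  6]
A Jordan chain for λ = 0 of length 2:
v_1 = (-3, 3, 0, 9)ᵀ
v_2 = (1, 0, 0, 0)ᵀ

Let N = A − (0)·I. We want v_2 with N^2 v_2 = 0 but N^1 v_2 ≠ 0; then v_{j-1} := N · v_j for j = 2, …, 2.

Pick v_2 = (1, 0, 0, 0)ᵀ.
Then v_1 = N · v_2 = (-3, 3, 0, 9)ᵀ.

Sanity check: (A − (0)·I) v_1 = (0, 0, 0, 0)ᵀ = 0. ✓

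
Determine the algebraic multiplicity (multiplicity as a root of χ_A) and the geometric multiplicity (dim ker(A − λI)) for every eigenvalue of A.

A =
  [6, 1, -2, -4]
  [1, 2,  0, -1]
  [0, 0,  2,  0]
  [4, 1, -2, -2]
λ = 2: alg = 4, geom = 2

Step 1 — factor the characteristic polynomial to read off the algebraic multiplicities:
  χ_A(x) = (x - 2)^4

Step 2 — compute geometric multiplicities via the rank-nullity identity g(λ) = n − rank(A − λI):
  rank(A − (2)·I) = 2, so dim ker(A − (2)·I) = n − 2 = 2

Summary:
  λ = 2: algebraic multiplicity = 4, geometric multiplicity = 2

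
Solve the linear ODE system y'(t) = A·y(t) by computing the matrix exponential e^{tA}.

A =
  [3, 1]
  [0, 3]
e^{tA} =
  [exp(3*t), t*exp(3*t)]
  [0, exp(3*t)]

Strategy: write A = P · J · P⁻¹ where J is a Jordan canonical form, so e^{tA} = P · e^{tJ} · P⁻¹, and e^{tJ} can be computed block-by-block.

A has Jordan form
J =
  [3, 1]
  [0, 3]
(up to reordering of blocks).

Per-block formulas:
  For a 2×2 Jordan block J_2(3): exp(t · J_2(3)) = e^(3t)·(I + t·N), where N is the 2×2 nilpotent shift.

After assembling e^{tJ} and conjugating by P, we get:

e^{tA} =
  [exp(3*t), t*exp(3*t)]
  [0, exp(3*t)]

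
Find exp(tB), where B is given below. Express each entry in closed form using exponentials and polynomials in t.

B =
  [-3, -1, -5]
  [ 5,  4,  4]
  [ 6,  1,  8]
e^{tB} =
  [t^2*exp(3*t)/2 - 6*t*exp(3*t) + exp(3*t), -t*exp(3*t), t^2*exp(3*t)/2 - 5*t*exp(3*t)]
  [-t^2*exp(3*t)/2 + 5*t*exp(3*t), t*exp(3*t) + exp(3*t), -t^2*exp(3*t)/2 + 4*t*exp(3*t)]
  [-t^2*exp(3*t)/2 + 6*t*exp(3*t), t*exp(3*t), -t^2*exp(3*t)/2 + 5*t*exp(3*t) + exp(3*t)]

Strategy: write B = P · J · P⁻¹ where J is a Jordan canonical form, so e^{tB} = P · e^{tJ} · P⁻¹, and e^{tJ} can be computed block-by-block.

B has Jordan form
J =
  [3, 1, 0]
  [0, 3, 1]
  [0, 0, 3]
(up to reordering of blocks).

Per-block formulas:
  For a 3×3 Jordan block J_3(3): exp(t · J_3(3)) = e^(3t)·(I + t·N + (t^2/2)·N^2), where N is the 3×3 nilpotent shift.

After assembling e^{tJ} and conjugating by P, we get:

e^{tB} =
  [t^2*exp(3*t)/2 - 6*t*exp(3*t) + exp(3*t), -t*exp(3*t), t^2*exp(3*t)/2 - 5*t*exp(3*t)]
  [-t^2*exp(3*t)/2 + 5*t*exp(3*t), t*exp(3*t) + exp(3*t), -t^2*exp(3*t)/2 + 4*t*exp(3*t)]
  [-t^2*exp(3*t)/2 + 6*t*exp(3*t), t*exp(3*t), -t^2*exp(3*t)/2 + 5*t*exp(3*t) + exp(3*t)]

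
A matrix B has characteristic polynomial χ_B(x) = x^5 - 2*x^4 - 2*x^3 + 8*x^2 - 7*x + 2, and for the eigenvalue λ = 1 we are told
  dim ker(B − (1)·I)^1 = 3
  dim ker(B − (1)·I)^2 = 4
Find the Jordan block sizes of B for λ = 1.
Block sizes for λ = 1: [2, 1, 1]

From the dimensions of kernels of powers, the number of Jordan blocks of size at least j is d_j − d_{j−1} where d_j = dim ker(N^j) (with d_0 = 0). Computing the differences gives [3, 1].
The number of blocks of size exactly k is (#blocks of size ≥ k) − (#blocks of size ≥ k + 1), so the partition is: 2 block(s) of size 1, 1 block(s) of size 2.
In nonincreasing order the block sizes are [2, 1, 1].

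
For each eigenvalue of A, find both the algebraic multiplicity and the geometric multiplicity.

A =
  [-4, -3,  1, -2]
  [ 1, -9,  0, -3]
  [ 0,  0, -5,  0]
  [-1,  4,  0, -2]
λ = -5: alg = 4, geom = 2

Step 1 — factor the characteristic polynomial to read off the algebraic multiplicities:
  χ_A(x) = (x + 5)^4

Step 2 — compute geometric multiplicities via the rank-nullity identity g(λ) = n − rank(A − λI):
  rank(A − (-5)·I) = 2, so dim ker(A − (-5)·I) = n − 2 = 2

Summary:
  λ = -5: algebraic multiplicity = 4, geometric multiplicity = 2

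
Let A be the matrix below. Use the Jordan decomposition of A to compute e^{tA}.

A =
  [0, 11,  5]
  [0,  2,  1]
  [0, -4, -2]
e^{tA} =
  [1, t^2 + 11*t, t^2/2 + 5*t]
  [0, 2*t + 1, t]
  [0, -4*t, 1 - 2*t]

Strategy: write A = P · J · P⁻¹ where J is a Jordan canonical form, so e^{tA} = P · e^{tJ} · P⁻¹, and e^{tJ} can be computed block-by-block.

A has Jordan form
J =
  [0, 1, 0]
  [0, 0, 1]
  [0, 0, 0]
(up to reordering of blocks).

Per-block formulas:
  For a 3×3 Jordan block J_3(0): exp(t · J_3(0)) = e^(0t)·(I + t·N + (t^2/2)·N^2), where N is the 3×3 nilpotent shift.

After assembling e^{tJ} and conjugating by P, we get:

e^{tA} =
  [1, t^2 + 11*t, t^2/2 + 5*t]
  [0, 2*t + 1, t]
  [0, -4*t, 1 - 2*t]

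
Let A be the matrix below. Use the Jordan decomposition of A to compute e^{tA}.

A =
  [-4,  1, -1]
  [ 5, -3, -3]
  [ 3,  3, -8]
e^{tA} =
  [3*t^2*exp(-5*t)/2 + t*exp(-5*t) + exp(-5*t), t*exp(-5*t), -t^2*exp(-5*t)/2 - t*exp(-5*t)]
  [3*t^2*exp(-5*t) + 5*t*exp(-5*t), 2*t*exp(-5*t) + exp(-5*t), -t^2*exp(-5*t) - 3*t*exp(-5*t)]
  [9*t^2*exp(-5*t)/2 + 3*t*exp(-5*t), 3*t*exp(-5*t), -3*t^2*exp(-5*t)/2 - 3*t*exp(-5*t) + exp(-5*t)]

Strategy: write A = P · J · P⁻¹ where J is a Jordan canonical form, so e^{tA} = P · e^{tJ} · P⁻¹, and e^{tJ} can be computed block-by-block.

A has Jordan form
J =
  [-5,  1,  0]
  [ 0, -5,  1]
  [ 0,  0, -5]
(up to reordering of blocks).

Per-block formulas:
  For a 3×3 Jordan block J_3(-5): exp(t · J_3(-5)) = e^(-5t)·(I + t·N + (t^2/2)·N^2), where N is the 3×3 nilpotent shift.

After assembling e^{tJ} and conjugating by P, we get:

e^{tA} =
  [3*t^2*exp(-5*t)/2 + t*exp(-5*t) + exp(-5*t), t*exp(-5*t), -t^2*exp(-5*t)/2 - t*exp(-5*t)]
  [3*t^2*exp(-5*t) + 5*t*exp(-5*t), 2*t*exp(-5*t) + exp(-5*t), -t^2*exp(-5*t) - 3*t*exp(-5*t)]
  [9*t^2*exp(-5*t)/2 + 3*t*exp(-5*t), 3*t*exp(-5*t), -3*t^2*exp(-5*t)/2 - 3*t*exp(-5*t) + exp(-5*t)]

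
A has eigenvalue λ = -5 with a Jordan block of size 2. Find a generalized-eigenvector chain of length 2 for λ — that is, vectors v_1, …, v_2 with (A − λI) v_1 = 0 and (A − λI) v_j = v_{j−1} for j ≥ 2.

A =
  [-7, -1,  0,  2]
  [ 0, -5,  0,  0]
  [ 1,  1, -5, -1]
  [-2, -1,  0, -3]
A Jordan chain for λ = -5 of length 2:
v_1 = (-2, 0, 1, -2)ᵀ
v_2 = (1, 0, 0, 0)ᵀ

Let N = A − (-5)·I. We want v_2 with N^2 v_2 = 0 but N^1 v_2 ≠ 0; then v_{j-1} := N · v_j for j = 2, …, 2.

Pick v_2 = (1, 0, 0, 0)ᵀ.
Then v_1 = N · v_2 = (-2, 0, 1, -2)ᵀ.

Sanity check: (A − (-5)·I) v_1 = (0, 0, 0, 0)ᵀ = 0. ✓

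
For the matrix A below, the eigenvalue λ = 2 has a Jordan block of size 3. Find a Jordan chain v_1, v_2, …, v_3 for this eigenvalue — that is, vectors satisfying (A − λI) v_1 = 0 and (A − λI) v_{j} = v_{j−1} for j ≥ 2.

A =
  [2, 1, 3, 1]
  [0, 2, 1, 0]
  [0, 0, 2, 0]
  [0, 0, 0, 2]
A Jordan chain for λ = 2 of length 3:
v_1 = (1, 0, 0, 0)ᵀ
v_2 = (3, 1, 0, 0)ᵀ
v_3 = (0, 0, 1, 0)ᵀ

Let N = A − (2)·I. We want v_3 with N^3 v_3 = 0 but N^2 v_3 ≠ 0; then v_{j-1} := N · v_j for j = 3, …, 2.

Pick v_3 = (0, 0, 1, 0)ᵀ.
Then v_2 = N · v_3 = (3, 1, 0, 0)ᵀ.
Then v_1 = N · v_2 = (1, 0, 0, 0)ᵀ.

Sanity check: (A − (2)·I) v_1 = (0, 0, 0, 0)ᵀ = 0. ✓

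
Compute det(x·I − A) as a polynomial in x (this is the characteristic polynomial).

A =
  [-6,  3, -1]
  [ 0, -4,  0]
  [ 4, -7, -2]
x^3 + 12*x^2 + 48*x + 64

Expanding det(x·I − A) (e.g. by cofactor expansion or by noting that A is similar to its Jordan form J, which has the same characteristic polynomial as A) gives
  χ_A(x) = x^3 + 12*x^2 + 48*x + 64
which factors as (x + 4)^3. The eigenvalues (with algebraic multiplicities) are λ = -4 with multiplicity 3.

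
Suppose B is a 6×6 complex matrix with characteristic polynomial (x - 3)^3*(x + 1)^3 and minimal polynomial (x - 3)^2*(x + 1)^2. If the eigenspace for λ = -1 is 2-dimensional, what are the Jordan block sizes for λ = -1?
Block sizes for λ = -1: [2, 1]

Step 1 — from the characteristic polynomial, algebraic multiplicity of λ = -1 is 3. From dim ker(B − (-1)·I) = 2, there are exactly 2 Jordan blocks for λ = -1.
Step 2 — from the minimal polynomial, the factor (x + 1)^2 tells us the largest block for λ = -1 has size 2.
Step 3 — with total size 3, 2 blocks, and largest block 2, the block sizes (in nonincreasing order) are [2, 1].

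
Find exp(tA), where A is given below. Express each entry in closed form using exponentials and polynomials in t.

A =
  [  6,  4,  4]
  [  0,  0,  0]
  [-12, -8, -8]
e^{tA} =
  [4 - 3*exp(-2*t), 2 - 2*exp(-2*t), 2 - 2*exp(-2*t)]
  [0, 1, 0]
  [-6 + 6*exp(-2*t), -4 + 4*exp(-2*t), -3 + 4*exp(-2*t)]

Strategy: write A = P · J · P⁻¹ where J is a Jordan canonical form, so e^{tA} = P · e^{tJ} · P⁻¹, and e^{tJ} can be computed block-by-block.

A has Jordan form
J =
  [-2, 0, 0]
  [ 0, 0, 0]
  [ 0, 0, 0]
(up to reordering of blocks).

Per-block formulas:
  For a 1×1 block at λ = -2: exp(t · [-2]) = [e^(-2t)].
  For a 1×1 block at λ = 0: exp(t · [0]) = [e^(0t)].

After assembling e^{tJ} and conjugating by P, we get:

e^{tA} =
  [4 - 3*exp(-2*t), 2 - 2*exp(-2*t), 2 - 2*exp(-2*t)]
  [0, 1, 0]
  [-6 + 6*exp(-2*t), -4 + 4*exp(-2*t), -3 + 4*exp(-2*t)]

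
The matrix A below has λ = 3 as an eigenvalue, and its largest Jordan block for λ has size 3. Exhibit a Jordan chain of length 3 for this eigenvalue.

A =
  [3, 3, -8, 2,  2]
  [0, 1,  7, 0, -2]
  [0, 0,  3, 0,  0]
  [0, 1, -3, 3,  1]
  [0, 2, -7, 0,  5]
A Jordan chain for λ = 3 of length 3:
v_1 = (1, 0, 0, 0, 0)ᵀ
v_2 = (-8, 7, 0, -3, -7)ᵀ
v_3 = (0, 0, 1, 0, 0)ᵀ

Let N = A − (3)·I. We want v_3 with N^3 v_3 = 0 but N^2 v_3 ≠ 0; then v_{j-1} := N · v_j for j = 3, …, 2.

Pick v_3 = (0, 0, 1, 0, 0)ᵀ.
Then v_2 = N · v_3 = (-8, 7, 0, -3, -7)ᵀ.
Then v_1 = N · v_2 = (1, 0, 0, 0, 0)ᵀ.

Sanity check: (A − (3)·I) v_1 = (0, 0, 0, 0, 0)ᵀ = 0. ✓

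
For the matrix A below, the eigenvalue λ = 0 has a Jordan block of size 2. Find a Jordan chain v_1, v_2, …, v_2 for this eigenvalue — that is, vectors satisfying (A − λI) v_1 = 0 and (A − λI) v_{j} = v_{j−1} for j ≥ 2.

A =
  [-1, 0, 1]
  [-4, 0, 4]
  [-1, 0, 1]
A Jordan chain for λ = 0 of length 2:
v_1 = (-1, -4, -1)ᵀ
v_2 = (1, 0, 0)ᵀ

Let N = A − (0)·I. We want v_2 with N^2 v_2 = 0 but N^1 v_2 ≠ 0; then v_{j-1} := N · v_j for j = 2, …, 2.

Pick v_2 = (1, 0, 0)ᵀ.
Then v_1 = N · v_2 = (-1, -4, -1)ᵀ.

Sanity check: (A − (0)·I) v_1 = (0, 0, 0)ᵀ = 0. ✓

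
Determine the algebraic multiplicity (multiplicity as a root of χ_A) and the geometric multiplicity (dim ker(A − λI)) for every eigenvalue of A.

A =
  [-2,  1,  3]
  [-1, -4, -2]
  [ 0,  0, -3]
λ = -3: alg = 3, geom = 1

Step 1 — factor the characteristic polynomial to read off the algebraic multiplicities:
  χ_A(x) = (x + 3)^3

Step 2 — compute geometric multiplicities via the rank-nullity identity g(λ) = n − rank(A − λI):
  rank(A − (-3)·I) = 2, so dim ker(A − (-3)·I) = n − 2 = 1

Summary:
  λ = -3: algebraic multiplicity = 3, geometric multiplicity = 1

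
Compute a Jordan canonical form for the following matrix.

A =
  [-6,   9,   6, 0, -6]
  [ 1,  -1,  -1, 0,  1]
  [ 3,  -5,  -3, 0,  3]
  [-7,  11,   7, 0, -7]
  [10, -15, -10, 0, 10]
J_3(0) ⊕ J_1(0) ⊕ J_1(0)

The characteristic polynomial is
  det(x·I − A) = x^5

Eigenvalues and multiplicities (the geometric multiplicity of λ is n − rank(A − λI), which equals the number of Jordan blocks for λ):
  λ = 0: algebraic multiplicity = 5, geometric multiplicity = 3

Determining the block sizes for each eigenvalue:
  λ = 0: with am = 5 and gm = 3, the partition is not yet determined (e.g. several partitions of 5 into 3 parts exist). Let N = A − (0)·I. Computing rank(N^1) = 2, rank(N^2) = 1, rank(N^3) = 0; the number of blocks of size ≥ j is rank(N^{j−1}) − rank(N^j), giving [3, 1, 1]. So we have 1 block(s) of size 3, 2 block(s) of size 1 → block sizes [3, 1, 1]

Assembling the blocks gives a Jordan form
J =
  [0, 1, 0, 0, 0]
  [0, 0, 1, 0, 0]
  [0, 0, 0, 0, 0]
  [0, 0, 0, 0, 0]
  [0, 0, 0, 0, 0]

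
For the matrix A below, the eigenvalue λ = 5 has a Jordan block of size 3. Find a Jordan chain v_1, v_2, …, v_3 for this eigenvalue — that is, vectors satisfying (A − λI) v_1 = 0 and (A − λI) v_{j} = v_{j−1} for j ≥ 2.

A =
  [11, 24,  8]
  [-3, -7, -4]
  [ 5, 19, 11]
A Jordan chain for λ = 5 of length 3:
v_1 = (4, -2, 3)ᵀ
v_2 = (6, -3, 5)ᵀ
v_3 = (1, 0, 0)ᵀ

Let N = A − (5)·I. We want v_3 with N^3 v_3 = 0 but N^2 v_3 ≠ 0; then v_{j-1} := N · v_j for j = 3, …, 2.

Pick v_3 = (1, 0, 0)ᵀ.
Then v_2 = N · v_3 = (6, -3, 5)ᵀ.
Then v_1 = N · v_2 = (4, -2, 3)ᵀ.

Sanity check: (A − (5)·I) v_1 = (0, 0, 0)ᵀ = 0. ✓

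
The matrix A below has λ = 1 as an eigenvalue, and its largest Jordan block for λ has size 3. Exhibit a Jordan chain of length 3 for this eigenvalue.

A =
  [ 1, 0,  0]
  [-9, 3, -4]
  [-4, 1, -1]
A Jordan chain for λ = 1 of length 3:
v_1 = (0, -2, -1)ᵀ
v_2 = (0, -9, -4)ᵀ
v_3 = (1, 0, 0)ᵀ

Let N = A − (1)·I. We want v_3 with N^3 v_3 = 0 but N^2 v_3 ≠ 0; then v_{j-1} := N · v_j for j = 3, …, 2.

Pick v_3 = (1, 0, 0)ᵀ.
Then v_2 = N · v_3 = (0, -9, -4)ᵀ.
Then v_1 = N · v_2 = (0, -2, -1)ᵀ.

Sanity check: (A − (1)·I) v_1 = (0, 0, 0)ᵀ = 0. ✓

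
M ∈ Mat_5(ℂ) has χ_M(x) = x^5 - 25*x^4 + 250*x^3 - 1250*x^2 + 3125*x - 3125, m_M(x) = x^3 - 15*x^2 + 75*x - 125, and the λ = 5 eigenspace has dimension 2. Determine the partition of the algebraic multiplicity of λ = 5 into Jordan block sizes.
Block sizes for λ = 5: [3, 2]

Step 1 — from the characteristic polynomial, algebraic multiplicity of λ = 5 is 5. From dim ker(M − (5)·I) = 2, there are exactly 2 Jordan blocks for λ = 5.
Step 2 — from the minimal polynomial, the factor (x − 5)^3 tells us the largest block for λ = 5 has size 3.
Step 3 — with total size 5, 2 blocks, and largest block 3, the block sizes (in nonincreasing order) are [3, 2].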